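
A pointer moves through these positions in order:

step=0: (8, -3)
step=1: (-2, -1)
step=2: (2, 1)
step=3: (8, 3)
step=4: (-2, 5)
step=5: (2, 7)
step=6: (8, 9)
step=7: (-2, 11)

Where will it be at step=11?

First: cycles through 8, -2, 2 every 3 steps. Step 11 lands at position 2 of the cycle → 2.
Second: linear, +2 per step → 19 at step 11.

(2, 19)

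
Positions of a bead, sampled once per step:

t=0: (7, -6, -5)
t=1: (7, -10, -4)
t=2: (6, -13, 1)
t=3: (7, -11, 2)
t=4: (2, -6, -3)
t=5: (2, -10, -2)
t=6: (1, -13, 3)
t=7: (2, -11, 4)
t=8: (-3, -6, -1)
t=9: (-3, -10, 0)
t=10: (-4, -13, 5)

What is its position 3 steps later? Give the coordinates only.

Differencing gives (+0, -4, +1), (-1, -3, +5), (+1, +2, +1), (-5, +5, -5), (+0, -4, +1), (-1, -3, +5), (+1, +2, +1), (-5, +5, -5), (+0, -4, +1), (-1, -3, +5). This is the pattern (+0, -4, +1), (-1, -3, +5), (+1, +2, +1), (-5, +5, -5) repeated.
step 11: apply (+1, +2, +1) → (-3, -11, 6)
step 12: apply (-5, +5, -5) → (-8, -6, 1)
step 13: apply (+0, -4, +1) → (-8, -10, 2)

(-8, -10, 2)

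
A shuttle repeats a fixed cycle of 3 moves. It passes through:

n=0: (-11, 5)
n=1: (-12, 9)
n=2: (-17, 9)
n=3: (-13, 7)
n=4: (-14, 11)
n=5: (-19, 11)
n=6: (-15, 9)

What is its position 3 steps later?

The moves between consecutive positions are (-1, +4), (-5, +0), (+4, -2), (-1, +4), (-5, +0), (+4, -2); they repeat the 3-cycle [(-1, +4), (-5, +0), (+4, -2)].
step 7: apply (-1, +4) → (-16, 13)
step 8: apply (-5, +0) → (-21, 13)
step 9: apply (+4, -2) → (-17, 11)

(-17, 11)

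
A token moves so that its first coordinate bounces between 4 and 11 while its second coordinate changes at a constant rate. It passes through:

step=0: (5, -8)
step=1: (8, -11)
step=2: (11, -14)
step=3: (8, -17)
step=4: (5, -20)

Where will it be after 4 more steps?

(7, -32)

The first coordinate reflects between 4 and 11, moving 3 per step.
  step 5: 5 → 6
  step 6: 6 → 9
  step 7: 9 → 10
  step 8: 10 → 7
The second coordinate changes by -3 each step: at step 8 it is -32.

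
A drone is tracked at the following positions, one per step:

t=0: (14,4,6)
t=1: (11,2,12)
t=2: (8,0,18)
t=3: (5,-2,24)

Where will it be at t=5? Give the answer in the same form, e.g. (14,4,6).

The position changes by (-3,-2,+6) every step.
step 4: (5,-2,24) + (-3,-2,+6) → (2,-4,30)
step 5: (2,-4,30) + (-3,-2,+6) → (-1,-6,36)

(-1,-6,36)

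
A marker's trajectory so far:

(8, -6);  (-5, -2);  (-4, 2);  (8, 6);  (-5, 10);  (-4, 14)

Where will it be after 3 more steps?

(-4, 26)

The first coordinate repeats the cycle [8, -5, -4] with period 3; step 8 mod 3 = 2, giving -4.
The second coordinate changes by +4 each step, so at step 8 it is -6 + 8·(4) = 26.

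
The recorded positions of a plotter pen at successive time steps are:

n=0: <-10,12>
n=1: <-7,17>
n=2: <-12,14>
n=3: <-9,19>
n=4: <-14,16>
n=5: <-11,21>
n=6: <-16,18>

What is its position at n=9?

<-15,25>

The moves between consecutive positions are <+3,+5>, <-5,-3>, <+3,+5>, <-5,-3>, <+3,+5>, <-5,-3>; they repeat the 2-cycle [<+3,+5>, <-5,-3>].
step 7: apply <+3,+5> → <-13,23>
step 8: apply <-5,-3> → <-18,20>
step 9: apply <+3,+5> → <-15,25>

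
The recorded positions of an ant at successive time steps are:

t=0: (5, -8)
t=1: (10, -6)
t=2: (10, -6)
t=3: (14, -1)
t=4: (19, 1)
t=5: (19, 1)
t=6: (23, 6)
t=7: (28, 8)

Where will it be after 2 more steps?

The moves between consecutive positions are (+5, +2), (+0, +0), (+4, +5), (+5, +2), (+0, +0), (+4, +5), (+5, +2); they repeat the 3-cycle [(+5, +2), (+0, +0), (+4, +5)].
step 8: apply (+0, +0) → (28, 8)
step 9: apply (+4, +5) → (32, 13)

(32, 13)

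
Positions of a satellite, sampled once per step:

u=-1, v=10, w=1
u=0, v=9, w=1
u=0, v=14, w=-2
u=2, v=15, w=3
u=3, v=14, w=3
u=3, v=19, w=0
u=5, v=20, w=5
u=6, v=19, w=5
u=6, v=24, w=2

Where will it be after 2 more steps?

u=9, v=24, w=7

Differencing gives (+1, -1, +0), (+0, +5, -3), (+2, +1, +5), (+1, -1, +0), (+0, +5, -3), (+2, +1, +5), (+1, -1, +0), (+0, +5, -3). This is the pattern (+1, -1, +0), (+0, +5, -3), (+2, +1, +5) repeated.
step 9: apply (+2, +1, +5) → u=8, v=25, w=7
step 10: apply (+1, -1, +0) → u=9, v=24, w=7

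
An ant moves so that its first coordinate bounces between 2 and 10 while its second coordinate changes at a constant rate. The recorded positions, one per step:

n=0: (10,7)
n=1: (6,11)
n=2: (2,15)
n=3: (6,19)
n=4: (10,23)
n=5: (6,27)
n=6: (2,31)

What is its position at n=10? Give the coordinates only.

The first coordinate travels 4 per step and bounces off the walls at 2 and 10.
  step 7: 2 → 6
  step 8: 6 → 10
  step 9: 10 → 6
  step 10: 6 → 2
The second coordinate changes by +4 each step: at step 10 it is 47.

(2,47)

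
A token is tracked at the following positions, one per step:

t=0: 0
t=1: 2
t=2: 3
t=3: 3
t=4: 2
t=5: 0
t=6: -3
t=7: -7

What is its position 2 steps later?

First differences are +2, +1, +0, -1, -2, -3, -4; their common second difference is -1 (constant acceleration).
step 8: -7 − 5 → -12
step 9: -12 − 6 → -18

-18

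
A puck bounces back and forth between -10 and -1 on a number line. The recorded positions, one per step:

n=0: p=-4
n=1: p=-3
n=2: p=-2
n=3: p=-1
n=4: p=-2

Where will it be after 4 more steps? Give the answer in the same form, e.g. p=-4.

The value travels 1 per step and bounces off the walls at -10 and -1.
  step 5: -2 → -3
  step 6: -3 → -4
  step 7: -4 → -5
  step 8: -5 → -6

p=-6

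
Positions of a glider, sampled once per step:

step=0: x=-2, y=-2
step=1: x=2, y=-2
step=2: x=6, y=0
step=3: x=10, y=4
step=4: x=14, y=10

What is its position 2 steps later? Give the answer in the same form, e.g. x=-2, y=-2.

x=22, y=28

First differences are (+4,+0), (+4,+2), (+4,+4), (+4,+6); their common second difference is (+0,+2) (constant acceleration).
step 5: x=14, y=10 + (+4,+8) → x=18, y=18
step 6: x=18, y=18 + (+4,+10) → x=22, y=28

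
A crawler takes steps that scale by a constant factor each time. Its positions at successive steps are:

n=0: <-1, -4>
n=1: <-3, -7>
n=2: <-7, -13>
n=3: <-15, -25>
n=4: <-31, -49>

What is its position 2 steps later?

Step-to-step displacements: <-2, -3>, <-4, -6>, <-8, -12>, <-16, -24>; each is 2× the previous.
step 5: <-31, -49> + <-32, -48> → <-63, -97>
step 6: <-63, -97> + <-64, -96> → <-127, -193>

<-127, -193>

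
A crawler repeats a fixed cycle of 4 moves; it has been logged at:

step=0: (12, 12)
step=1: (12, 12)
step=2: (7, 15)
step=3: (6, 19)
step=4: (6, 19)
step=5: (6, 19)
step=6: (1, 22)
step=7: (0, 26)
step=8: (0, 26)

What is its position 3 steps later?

(-6, 33)

Differencing gives (+0, +0), (-5, +3), (-1, +4), (+0, +0), (+0, +0), (-5, +3), (-1, +4), (+0, +0). This is the pattern (+0, +0), (-5, +3), (-1, +4), (+0, +0) repeated.
step 9: apply (+0, +0) → (0, 26)
step 10: apply (-5, +3) → (-5, 29)
step 11: apply (-1, +4) → (-6, 33)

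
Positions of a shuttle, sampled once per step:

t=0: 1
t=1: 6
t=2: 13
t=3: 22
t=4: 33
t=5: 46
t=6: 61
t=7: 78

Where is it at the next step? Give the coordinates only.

97

First differences are +5, +7, +9, +11, +13, +15, +17; their common second difference is +2 (constant acceleration).
step 8: 78 + 19 → 97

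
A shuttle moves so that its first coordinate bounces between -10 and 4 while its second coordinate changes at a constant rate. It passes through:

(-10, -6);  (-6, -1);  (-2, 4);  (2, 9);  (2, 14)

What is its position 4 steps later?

The first coordinate travels 4 per step and bounces off the walls at -10 and 4.
  step 5: 2 → -2
  step 6: -2 → -6
  step 7: -6 → -10
  step 8: -10 → -6
The second coordinate changes by +5 each step: at step 8 it is 34.

(-6, 34)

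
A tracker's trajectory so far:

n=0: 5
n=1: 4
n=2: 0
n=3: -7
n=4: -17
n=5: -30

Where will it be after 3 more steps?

-87

Successive displacements: -1, -4, -7, -10, -13 — each changes by -3.
step 6: -30 − 16 → -46
step 7: -46 − 19 → -65
step 8: -65 − 22 → -87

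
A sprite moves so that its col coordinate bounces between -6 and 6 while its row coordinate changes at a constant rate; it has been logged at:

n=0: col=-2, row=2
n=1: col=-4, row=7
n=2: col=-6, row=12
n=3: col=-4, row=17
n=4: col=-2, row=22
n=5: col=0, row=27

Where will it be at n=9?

The col coordinate travels 2 per step and bounces off the walls at -6 and 6.
  step 6: 0 → 2
  step 7: 2 → 4
  step 8: 4 → 6
  step 9: 6 → 4
The row coordinate changes by +5 each step: at step 9 it is 47.

col=4, row=47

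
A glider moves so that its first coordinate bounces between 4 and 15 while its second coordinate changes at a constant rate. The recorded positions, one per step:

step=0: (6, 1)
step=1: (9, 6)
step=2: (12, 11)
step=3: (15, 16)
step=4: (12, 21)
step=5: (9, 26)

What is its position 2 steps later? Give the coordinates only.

The first coordinate reflects between 4 and 15, moving 3 per step.
  step 6: 9 → 6
  step 7: 6 → 5
The second coordinate changes by +5 each step: at step 7 it is 36.

(5, 36)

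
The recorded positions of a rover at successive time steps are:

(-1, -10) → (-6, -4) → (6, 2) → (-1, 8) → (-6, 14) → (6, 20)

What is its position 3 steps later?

(6, 38)

The first coordinate repeats the cycle [-1, -6, 6] with period 3; step 8 mod 3 = 2, giving 6.
The second coordinate changes by +6 each step, so at step 8 it is -10 + 8·(6) = 38.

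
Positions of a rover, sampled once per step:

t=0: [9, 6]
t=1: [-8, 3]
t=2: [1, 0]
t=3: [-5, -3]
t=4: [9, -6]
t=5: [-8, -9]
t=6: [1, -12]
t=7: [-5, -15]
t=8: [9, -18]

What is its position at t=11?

The first coordinate repeats the cycle [9, -8, 1, -5] with period 4; step 11 mod 4 = 3, giving -5.
The second coordinate changes by -3 each step, so at step 11 it is 6 + 11·(-3) = -27.

[-5, -27]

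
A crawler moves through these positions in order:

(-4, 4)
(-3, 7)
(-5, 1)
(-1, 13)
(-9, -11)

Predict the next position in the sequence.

(7, 37)

Consecutive displacements (+1, +3), (-2, -6), (+4, +12), (-8, -24) scale by a factor of -2 each step.
step 5: (-9, -11) + (+16, +48) → (7, 37)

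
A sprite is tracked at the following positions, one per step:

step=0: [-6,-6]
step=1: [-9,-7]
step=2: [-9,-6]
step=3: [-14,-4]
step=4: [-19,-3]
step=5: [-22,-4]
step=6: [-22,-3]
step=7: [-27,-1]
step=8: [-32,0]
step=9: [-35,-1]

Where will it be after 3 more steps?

[-45,3]

Differencing gives [-3,-1], [+0,+1], [-5,+2], [-5,+1], [-3,-1], [+0,+1], [-5,+2], [-5,+1], [-3,-1]. This is the pattern [-3,-1], [+0,+1], [-5,+2], [-5,+1] repeated.
step 10: apply [+0,+1] → [-35,0]
step 11: apply [-5,+2] → [-40,2]
step 12: apply [-5,+1] → [-45,3]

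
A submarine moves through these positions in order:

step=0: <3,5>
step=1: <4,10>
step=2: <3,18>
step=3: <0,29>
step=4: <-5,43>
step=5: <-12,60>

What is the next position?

Taking differences between consecutive positions: <+1,+5>, <-1,+8>, <-3,+11>, <-5,+14>, <-7,+17>. These grow by <-2,+3> each step.
step 6: <-12,60> + <-9,+20> → <-21,80>

<-21,80>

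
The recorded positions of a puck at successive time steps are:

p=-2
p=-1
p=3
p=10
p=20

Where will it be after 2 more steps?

First differences are +1, +4, +7, +10; their common second difference is +3 (constant acceleration).
step 5: 20 + 13 → p=33
step 6: 33 + 16 → p=49

p=49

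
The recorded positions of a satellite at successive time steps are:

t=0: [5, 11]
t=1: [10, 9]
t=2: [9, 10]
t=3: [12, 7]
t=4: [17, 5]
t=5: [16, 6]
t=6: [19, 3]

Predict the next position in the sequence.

[24, 1]

Differencing gives [+5, -2], [-1, +1], [+3, -3], [+5, -2], [-1, +1], [+3, -3]. This is the pattern [+5, -2], [-1, +1], [+3, -3] repeated.
step 7: apply [+5, -2] → [24, 1]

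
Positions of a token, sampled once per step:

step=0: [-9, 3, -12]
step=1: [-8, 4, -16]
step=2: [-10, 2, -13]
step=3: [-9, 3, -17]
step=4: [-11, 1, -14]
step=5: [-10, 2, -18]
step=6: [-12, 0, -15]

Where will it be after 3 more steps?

[-12, 0, -20]

The moves between consecutive positions are [+1, +1, -4], [-2, -2, +3], [+1, +1, -4], [-2, -2, +3], [+1, +1, -4], [-2, -2, +3]; they repeat the 2-cycle [[+1, +1, -4], [-2, -2, +3]].
step 7: apply [+1, +1, -4] → [-11, 1, -19]
step 8: apply [-2, -2, +3] → [-13, -1, -16]
step 9: apply [+1, +1, -4] → [-12, 0, -20]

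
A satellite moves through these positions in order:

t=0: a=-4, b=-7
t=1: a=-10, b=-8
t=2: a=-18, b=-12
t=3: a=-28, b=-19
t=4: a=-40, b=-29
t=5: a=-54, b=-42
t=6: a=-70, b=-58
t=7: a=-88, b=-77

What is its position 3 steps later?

a=-154, b=-152

First differences are (-6, -1), (-8, -4), (-10, -7), (-12, -10), (-14, -13), (-16, -16), (-18, -19); their common second difference is (-2, -3) (constant acceleration).
step 8: a=-88, b=-77 + (-20, -22) → a=-108, b=-99
step 9: a=-108, b=-99 + (-22, -25) → a=-130, b=-124
step 10: a=-130, b=-124 + (-24, -28) → a=-154, b=-152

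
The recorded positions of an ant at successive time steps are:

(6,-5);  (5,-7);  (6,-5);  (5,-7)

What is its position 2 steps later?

Consecutive displacements (-1,-2), (+1,+2), (-1,-2) scale by a factor of -1 each step.
step 4: (5,-7) + (+1,+2) → (6,-5)
step 5: (6,-5) + (-1,-2) → (5,-7)

(5,-7)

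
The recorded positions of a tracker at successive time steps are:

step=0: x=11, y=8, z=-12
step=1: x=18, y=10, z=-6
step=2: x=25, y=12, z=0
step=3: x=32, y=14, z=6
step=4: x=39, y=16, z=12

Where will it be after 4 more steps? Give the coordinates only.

x=67, y=24, z=36

The position changes by (+7, +2, +6) every step.
step 5: x=39, y=16, z=12 + (+7, +2, +6) → x=46, y=18, z=18
step 6: x=46, y=18, z=18 + (+7, +2, +6) → x=53, y=20, z=24
step 7: x=53, y=20, z=24 + (+7, +2, +6) → x=60, y=22, z=30
step 8: x=60, y=22, z=30 + (+7, +2, +6) → x=67, y=24, z=36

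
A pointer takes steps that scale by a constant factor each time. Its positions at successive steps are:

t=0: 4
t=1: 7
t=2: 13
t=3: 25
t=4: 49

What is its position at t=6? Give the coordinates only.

Step-to-step displacements: +3, +6, +12, +24; each is 2× the previous.
step 5: 49 + 48 → 97
step 6: 97 + 96 → 193

193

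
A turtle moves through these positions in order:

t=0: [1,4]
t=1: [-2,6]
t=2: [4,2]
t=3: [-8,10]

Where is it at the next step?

The jumps are [-3,+2], [+6,-4], [-12,+8] — a geometric progression with ratio -2.
step 4: [-8,10] + [+24,-16] → [16,-6]

[16,-6]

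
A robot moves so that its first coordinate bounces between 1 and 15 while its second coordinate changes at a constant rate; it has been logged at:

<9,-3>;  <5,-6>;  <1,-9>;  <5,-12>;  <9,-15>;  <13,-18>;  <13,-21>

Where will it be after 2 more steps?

<5,-27>

The first coordinate reflects between 1 and 15, moving 4 per step.
  step 7: 13 → 9
  step 8: 9 → 5
The second coordinate changes by -3 each step: at step 8 it is -27.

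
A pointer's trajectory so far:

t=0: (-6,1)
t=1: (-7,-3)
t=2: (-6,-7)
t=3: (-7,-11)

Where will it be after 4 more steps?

The first coordinate repeats the cycle [-6, -7] with period 2; step 7 mod 2 = 1, giving -7.
The second coordinate changes by -4 each step, so at step 7 it is 1 + 7·(-4) = -27.

(-7,-27)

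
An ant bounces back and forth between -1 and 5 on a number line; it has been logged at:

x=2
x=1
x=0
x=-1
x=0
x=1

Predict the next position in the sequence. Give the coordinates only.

x=2

The value reflects between -1 and 5, moving 1 per step.
  step 6: 1 → 2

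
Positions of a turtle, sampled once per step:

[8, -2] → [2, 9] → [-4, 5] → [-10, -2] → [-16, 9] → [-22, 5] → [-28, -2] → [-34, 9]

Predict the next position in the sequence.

First: linear, -6 per step → -40 at step 8.
Second: cycles through -2, 9, 5 every 3 steps. Step 8 lands at position 2 of the cycle → 5.

[-40, 5]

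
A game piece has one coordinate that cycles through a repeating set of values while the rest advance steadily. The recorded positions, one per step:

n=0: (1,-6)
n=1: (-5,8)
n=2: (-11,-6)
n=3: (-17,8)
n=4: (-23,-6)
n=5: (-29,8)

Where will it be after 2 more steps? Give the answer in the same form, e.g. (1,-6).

The first coordinate changes by -6 each step, so at step 7 it is 1 + 7·(-6) = -41.
The second coordinate repeats the cycle [-6, 8] with period 2; step 7 mod 2 = 1, giving 8.

(-41,8)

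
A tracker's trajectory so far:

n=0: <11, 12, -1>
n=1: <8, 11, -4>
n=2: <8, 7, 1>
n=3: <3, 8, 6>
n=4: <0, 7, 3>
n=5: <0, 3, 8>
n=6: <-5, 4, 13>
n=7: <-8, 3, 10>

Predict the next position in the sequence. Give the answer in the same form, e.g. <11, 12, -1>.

Step-to-step displacements: <-3, -1, -3>, <+0, -4, +5>, <-5, +1, +5>, <-3, -1, -3>, <+0, -4, +5>, <-5, +1, +5>, <-3, -1, -3> — a repeating cycle of length 3.
step 8: apply <+0, -4, +5> → <-8, -1, 15>

<-8, -1, 15>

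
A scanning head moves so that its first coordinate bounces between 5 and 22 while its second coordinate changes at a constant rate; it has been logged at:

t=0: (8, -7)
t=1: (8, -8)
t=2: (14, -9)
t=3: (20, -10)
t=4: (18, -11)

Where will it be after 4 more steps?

The first coordinate reflects between 5 and 22, moving 6 per step.
  step 5: 18 → 12
  step 6: 12 → 6
  step 7: 6 → 10
  step 8: 10 → 16
The second coordinate changes by -1 each step: at step 8 it is -15.

(16, -15)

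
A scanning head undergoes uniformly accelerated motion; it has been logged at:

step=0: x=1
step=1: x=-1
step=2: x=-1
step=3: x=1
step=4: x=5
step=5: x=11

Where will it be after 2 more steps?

x=29

Taking differences between consecutive positions: -2, +0, +2, +4, +6. These grow by +2 each step.
step 6: 11 + 8 → x=19
step 7: 19 + 10 → x=29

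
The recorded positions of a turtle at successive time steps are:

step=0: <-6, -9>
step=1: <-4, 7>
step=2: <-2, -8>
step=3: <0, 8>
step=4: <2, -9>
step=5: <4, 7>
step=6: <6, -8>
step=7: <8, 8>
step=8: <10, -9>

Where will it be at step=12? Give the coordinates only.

The first coordinate changes by +2 each step, so at step 12 it is -6 + 12·(2) = 18.
The second coordinate repeats the cycle [-9, 7, -8, 8] with period 4; step 12 mod 4 = 0, giving -9.

<18, -9>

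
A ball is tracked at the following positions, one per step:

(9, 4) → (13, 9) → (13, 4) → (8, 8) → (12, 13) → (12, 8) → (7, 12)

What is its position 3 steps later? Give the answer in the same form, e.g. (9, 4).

Differencing gives (+4, +5), (+0, -5), (-5, +4), (+4, +5), (+0, -5), (-5, +4). This is the pattern (+4, +5), (+0, -5), (-5, +4) repeated.
step 7: apply (+4, +5) → (11, 17)
step 8: apply (+0, -5) → (11, 12)
step 9: apply (-5, +4) → (6, 16)

(6, 16)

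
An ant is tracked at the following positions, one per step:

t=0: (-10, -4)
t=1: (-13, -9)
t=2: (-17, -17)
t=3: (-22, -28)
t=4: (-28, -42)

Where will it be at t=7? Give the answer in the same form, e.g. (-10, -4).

(-52, -102)

First differences are (-3, -5), (-4, -8), (-5, -11), (-6, -14); their common second difference is (-1, -3) (constant acceleration).
step 5: (-28, -42) + (-7, -17) → (-35, -59)
step 6: (-35, -59) + (-8, -20) → (-43, -79)
step 7: (-43, -79) + (-9, -23) → (-52, -102)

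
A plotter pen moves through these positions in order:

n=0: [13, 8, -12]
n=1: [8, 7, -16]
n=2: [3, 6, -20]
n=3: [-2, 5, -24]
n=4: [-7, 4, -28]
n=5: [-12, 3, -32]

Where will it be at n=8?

[-27, 0, -44]

The position changes by [-5, -1, -4] every step.
step 6: [-12, 3, -32] + [-5, -1, -4] → [-17, 2, -36]
step 7: [-17, 2, -36] + [-5, -1, -4] → [-22, 1, -40]
step 8: [-22, 1, -40] + [-5, -1, -4] → [-27, 0, -44]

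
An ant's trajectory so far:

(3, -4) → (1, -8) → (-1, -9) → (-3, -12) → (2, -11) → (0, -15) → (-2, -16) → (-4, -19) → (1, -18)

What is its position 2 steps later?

The moves between consecutive positions are (-2, -4), (-2, -1), (-2, -3), (+5, +1), (-2, -4), (-2, -1), (-2, -3), (+5, +1); they repeat the 4-cycle [(-2, -4), (-2, -1), (-2, -3), (+5, +1)].
step 9: apply (-2, -4) → (-1, -22)
step 10: apply (-2, -1) → (-3, -23)

(-3, -23)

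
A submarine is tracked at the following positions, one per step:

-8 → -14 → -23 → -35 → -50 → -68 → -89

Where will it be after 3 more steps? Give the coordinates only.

Successive displacements: -6, -9, -12, -15, -18, -21 — each changes by -3.
step 7: -89 − 24 → -113
step 8: -113 − 27 → -140
step 9: -140 − 30 → -170

-170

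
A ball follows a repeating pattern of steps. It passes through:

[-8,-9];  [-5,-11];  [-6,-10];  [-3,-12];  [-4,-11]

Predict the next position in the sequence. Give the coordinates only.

Differencing gives [+3,-2], [-1,+1], [+3,-2], [-1,+1]. This is the pattern [+3,-2], [-1,+1] repeated.
step 5: apply [+3,-2] → [-1,-13]

[-1,-13]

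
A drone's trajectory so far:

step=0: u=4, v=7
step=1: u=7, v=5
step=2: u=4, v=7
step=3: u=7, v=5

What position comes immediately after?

u=4, v=7

The jumps are (+3,-2), (-3,+2), (+3,-2) — a geometric progression with ratio -1.
step 4: u=7, v=5 + (-3,+2) → u=4, v=7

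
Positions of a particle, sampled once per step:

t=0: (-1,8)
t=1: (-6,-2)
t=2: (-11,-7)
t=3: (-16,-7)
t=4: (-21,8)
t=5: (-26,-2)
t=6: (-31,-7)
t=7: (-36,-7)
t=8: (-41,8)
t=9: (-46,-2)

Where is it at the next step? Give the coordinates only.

(-51,-7)

The first coordinate changes by -5 each step, so at step 10 it is -1 + 10·(-5) = -51.
The second coordinate repeats the cycle [8, -2, -7, -7] with period 4; step 10 mod 4 = 2, giving -7.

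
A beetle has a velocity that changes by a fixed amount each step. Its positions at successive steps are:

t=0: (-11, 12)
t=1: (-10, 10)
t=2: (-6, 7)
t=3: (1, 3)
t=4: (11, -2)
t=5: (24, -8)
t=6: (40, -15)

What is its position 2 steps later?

First differences are (+1, -2), (+4, -3), (+7, -4), (+10, -5), (+13, -6), (+16, -7); their common second difference is (+3, -1) (constant acceleration).
step 7: (40, -15) + (+19, -8) → (59, -23)
step 8: (59, -23) + (+22, -9) → (81, -32)

(81, -32)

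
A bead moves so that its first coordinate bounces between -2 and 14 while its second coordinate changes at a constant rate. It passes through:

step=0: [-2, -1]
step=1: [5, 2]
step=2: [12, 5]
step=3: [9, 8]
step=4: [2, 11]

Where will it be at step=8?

The first coordinate reflects between -2 and 14, moving 7 per step.
  step 5: 2 → 1
  step 6: 1 → 8
  step 7: 8 → 13
  step 8: 13 → 6
The second coordinate changes by +3 each step: at step 8 it is 23.

[6, 23]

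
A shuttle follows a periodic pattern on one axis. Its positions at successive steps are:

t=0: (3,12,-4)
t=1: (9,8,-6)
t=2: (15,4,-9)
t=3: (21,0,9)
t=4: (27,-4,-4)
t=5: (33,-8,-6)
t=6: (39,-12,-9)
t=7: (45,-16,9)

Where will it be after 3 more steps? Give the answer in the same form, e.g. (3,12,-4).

First: linear, +6 per step → 63 at step 10.
Second: linear, -4 per step → -28 at step 10.
Third: cycles through -4, -6, -9, 9 every 4 steps. Step 10 lands at position 2 of the cycle → -9.

(63,-28,-9)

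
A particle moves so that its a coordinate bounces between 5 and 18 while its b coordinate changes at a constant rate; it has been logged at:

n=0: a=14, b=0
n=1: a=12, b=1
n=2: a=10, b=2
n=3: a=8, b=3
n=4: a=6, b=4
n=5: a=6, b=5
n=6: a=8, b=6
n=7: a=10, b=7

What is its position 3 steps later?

The a coordinate reflects between 5 and 18, moving 2 per step.
  step 8: 10 → 12
  step 9: 12 → 14
  step 10: 14 → 16
The b coordinate changes by +1 each step: at step 10 it is 10.

a=16, b=10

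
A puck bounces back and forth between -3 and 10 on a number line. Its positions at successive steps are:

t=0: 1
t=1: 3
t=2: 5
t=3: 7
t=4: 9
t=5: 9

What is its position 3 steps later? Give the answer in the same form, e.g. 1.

3

The value reflects between -3 and 10, moving 2 per step.
  step 6: 9 → 7
  step 7: 7 → 5
  step 8: 5 → 3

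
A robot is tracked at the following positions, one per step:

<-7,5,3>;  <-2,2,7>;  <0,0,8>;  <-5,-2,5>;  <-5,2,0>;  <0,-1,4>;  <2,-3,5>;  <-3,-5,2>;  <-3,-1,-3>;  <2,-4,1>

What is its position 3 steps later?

<-1,-4,-6>

The moves between consecutive positions are <+5,-3,+4>, <+2,-2,+1>, <-5,-2,-3>, <+0,+4,-5>, <+5,-3,+4>, <+2,-2,+1>, <-5,-2,-3>, <+0,+4,-5>, <+5,-3,+4>; they repeat the 4-cycle [<+5,-3,+4>, <+2,-2,+1>, <-5,-2,-3>, <+0,+4,-5>].
step 10: apply <+2,-2,+1> → <4,-6,2>
step 11: apply <-5,-2,-3> → <-1,-8,-1>
step 12: apply <+0,+4,-5> → <-1,-4,-6>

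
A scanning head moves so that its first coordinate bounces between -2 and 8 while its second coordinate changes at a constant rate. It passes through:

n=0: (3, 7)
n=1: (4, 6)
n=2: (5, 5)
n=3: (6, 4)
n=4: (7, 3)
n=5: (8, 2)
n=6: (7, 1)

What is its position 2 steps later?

The first coordinate travels 1 per step and bounces off the walls at -2 and 8.
  step 7: 7 → 6
  step 8: 6 → 5
The second coordinate changes by -1 each step: at step 8 it is -1.

(5, -1)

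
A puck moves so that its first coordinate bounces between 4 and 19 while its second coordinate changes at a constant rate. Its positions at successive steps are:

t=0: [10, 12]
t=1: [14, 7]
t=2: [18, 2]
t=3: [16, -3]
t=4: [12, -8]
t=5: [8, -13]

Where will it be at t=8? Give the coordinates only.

[12, -28]

The first coordinate travels 4 per step and bounces off the walls at 4 and 19.
  step 6: 8 → 4
  step 7: 4 → 8
  step 8: 8 → 12
The second coordinate changes by -5 each step: at step 8 it is -28.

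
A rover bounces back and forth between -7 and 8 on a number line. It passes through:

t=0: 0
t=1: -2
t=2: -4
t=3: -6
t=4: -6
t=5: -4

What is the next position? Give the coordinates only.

The value reflects between -7 and 8, moving 2 per step.
  step 6: -4 → -2

-2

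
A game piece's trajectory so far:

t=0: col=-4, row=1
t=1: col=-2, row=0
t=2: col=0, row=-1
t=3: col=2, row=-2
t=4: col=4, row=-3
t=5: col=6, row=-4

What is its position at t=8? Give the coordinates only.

Each step adds (+2, -1) to the position.
step 6: col=6, row=-4 + (+2, -1) → col=8, row=-5
step 7: col=8, row=-5 + (+2, -1) → col=10, row=-6
step 8: col=10, row=-6 + (+2, -1) → col=12, row=-7

col=12, row=-7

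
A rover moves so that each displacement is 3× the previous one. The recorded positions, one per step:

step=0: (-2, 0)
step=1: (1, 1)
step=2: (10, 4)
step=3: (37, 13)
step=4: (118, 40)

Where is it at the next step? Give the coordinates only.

Step-to-step displacements: (+3, +1), (+9, +3), (+27, +9), (+81, +27); each is 3× the previous.
step 5: (118, 40) + (+243, +81) → (361, 121)

(361, 121)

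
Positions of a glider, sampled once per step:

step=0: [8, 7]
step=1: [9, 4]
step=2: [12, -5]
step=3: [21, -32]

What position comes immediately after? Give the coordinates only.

[48, -113]

The jumps are [+1, -3], [+3, -9], [+9, -27] — a geometric progression with ratio 3.
step 4: [21, -32] + [+27, -81] → [48, -113]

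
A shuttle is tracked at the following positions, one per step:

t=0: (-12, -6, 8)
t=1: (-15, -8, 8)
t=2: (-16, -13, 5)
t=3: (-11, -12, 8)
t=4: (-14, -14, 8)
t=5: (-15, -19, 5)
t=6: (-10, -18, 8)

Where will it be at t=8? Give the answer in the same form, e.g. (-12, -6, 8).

Step-to-step displacements: (-3, -2, +0), (-1, -5, -3), (+5, +1, +3), (-3, -2, +0), (-1, -5, -3), (+5, +1, +3) — a repeating cycle of length 3.
step 7: apply (-3, -2, +0) → (-13, -20, 8)
step 8: apply (-1, -5, -3) → (-14, -25, 5)

(-14, -25, 5)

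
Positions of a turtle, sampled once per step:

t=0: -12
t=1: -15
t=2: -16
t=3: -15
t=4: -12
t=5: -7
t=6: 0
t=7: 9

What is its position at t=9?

First differences are -3, -1, +1, +3, +5, +7, +9; their common second difference is +2 (constant acceleration).
step 8: 9 + 11 → 20
step 9: 20 + 13 → 33

33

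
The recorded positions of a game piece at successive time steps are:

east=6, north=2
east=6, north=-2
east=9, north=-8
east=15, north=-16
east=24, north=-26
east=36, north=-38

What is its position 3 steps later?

east=90, north=-86

First differences are (+0, -4), (+3, -6), (+6, -8), (+9, -10), (+12, -12); their common second difference is (+3, -2) (constant acceleration).
step 6: east=36, north=-38 + (+15, -14) → east=51, north=-52
step 7: east=51, north=-52 + (+18, -16) → east=69, north=-68
step 8: east=69, north=-68 + (+21, -18) → east=90, north=-86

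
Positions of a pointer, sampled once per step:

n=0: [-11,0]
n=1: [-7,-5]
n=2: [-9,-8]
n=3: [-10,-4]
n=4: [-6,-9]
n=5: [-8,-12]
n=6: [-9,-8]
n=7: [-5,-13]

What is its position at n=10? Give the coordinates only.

[-4,-17]

The moves between consecutive positions are [+4,-5], [-2,-3], [-1,+4], [+4,-5], [-2,-3], [-1,+4], [+4,-5]; they repeat the 3-cycle [[+4,-5], [-2,-3], [-1,+4]].
step 8: apply [-2,-3] → [-7,-16]
step 9: apply [-1,+4] → [-8,-12]
step 10: apply [+4,-5] → [-4,-17]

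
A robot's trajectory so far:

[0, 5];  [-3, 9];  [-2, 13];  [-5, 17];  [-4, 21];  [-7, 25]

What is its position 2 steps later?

[-9, 33]

The moves between consecutive positions are [-3, +4], [+1, +4], [-3, +4], [+1, +4], [-3, +4]; they repeat the 2-cycle [[-3, +4], [+1, +4]].
step 6: apply [+1, +4] → [-6, 29]
step 7: apply [-3, +4] → [-9, 33]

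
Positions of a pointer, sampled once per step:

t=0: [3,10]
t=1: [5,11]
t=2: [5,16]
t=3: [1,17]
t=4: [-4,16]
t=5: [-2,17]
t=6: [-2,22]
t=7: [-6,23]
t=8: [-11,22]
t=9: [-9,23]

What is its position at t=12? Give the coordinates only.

[-18,28]

Differencing gives [+2,+1], [+0,+5], [-4,+1], [-5,-1], [+2,+1], [+0,+5], [-4,+1], [-5,-1], [+2,+1]. This is the pattern [+2,+1], [+0,+5], [-4,+1], [-5,-1] repeated.
step 10: apply [+0,+5] → [-9,28]
step 11: apply [-4,+1] → [-13,29]
step 12: apply [-5,-1] → [-18,28]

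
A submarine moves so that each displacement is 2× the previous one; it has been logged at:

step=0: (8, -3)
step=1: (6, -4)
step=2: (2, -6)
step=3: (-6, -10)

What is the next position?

Consecutive displacements (-2, -1), (-4, -2), (-8, -4) scale by a factor of 2 each step.
step 4: (-6, -10) + (-16, -8) → (-22, -18)

(-22, -18)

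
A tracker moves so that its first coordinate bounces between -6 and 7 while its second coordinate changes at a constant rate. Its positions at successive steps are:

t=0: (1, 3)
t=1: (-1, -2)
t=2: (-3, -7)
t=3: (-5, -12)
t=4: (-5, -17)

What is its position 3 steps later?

The first coordinate reflects between -6 and 7, moving 2 per step.
  step 5: -5 → -3
  step 6: -3 → -1
  step 7: -1 → 1
The second coordinate changes by -5 each step: at step 7 it is -32.

(1, -32)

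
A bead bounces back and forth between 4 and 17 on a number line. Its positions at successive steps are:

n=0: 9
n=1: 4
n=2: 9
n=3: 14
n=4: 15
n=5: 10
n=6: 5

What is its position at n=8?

The value reflects between 4 and 17, moving 5 per step.
  step 7: 5 → 8
  step 8: 8 → 13

13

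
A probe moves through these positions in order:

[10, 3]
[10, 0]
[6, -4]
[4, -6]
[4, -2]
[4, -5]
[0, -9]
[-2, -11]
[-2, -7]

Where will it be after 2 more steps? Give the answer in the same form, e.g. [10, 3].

[-6, -14]

The moves between consecutive positions are [+0, -3], [-4, -4], [-2, -2], [+0, +4], [+0, -3], [-4, -4], [-2, -2], [+0, +4]; they repeat the 4-cycle [[+0, -3], [-4, -4], [-2, -2], [+0, +4]].
step 9: apply [+0, -3] → [-2, -10]
step 10: apply [-4, -4] → [-6, -14]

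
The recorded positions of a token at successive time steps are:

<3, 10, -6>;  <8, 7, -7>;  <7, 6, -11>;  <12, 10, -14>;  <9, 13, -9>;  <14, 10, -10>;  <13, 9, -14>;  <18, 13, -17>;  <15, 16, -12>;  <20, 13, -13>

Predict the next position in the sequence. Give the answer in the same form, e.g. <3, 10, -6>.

Differencing gives <+5, -3, -1>, <-1, -1, -4>, <+5, +4, -3>, <-3, +3, +5>, <+5, -3, -1>, <-1, -1, -4>, <+5, +4, -3>, <-3, +3, +5>, <+5, -3, -1>. This is the pattern <+5, -3, -1>, <-1, -1, -4>, <+5, +4, -3>, <-3, +3, +5> repeated.
step 10: apply <-1, -1, -4> → <19, 12, -17>

<19, 12, -17>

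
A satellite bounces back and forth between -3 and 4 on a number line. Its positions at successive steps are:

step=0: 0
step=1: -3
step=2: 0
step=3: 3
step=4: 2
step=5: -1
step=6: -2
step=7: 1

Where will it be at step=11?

The value travels 3 per step and bounces off the walls at -3 and 4.
  step 8: 1 → 4
  step 9: 4 → 1
  step 10: 1 → -2
  step 11: -2 → -1

-1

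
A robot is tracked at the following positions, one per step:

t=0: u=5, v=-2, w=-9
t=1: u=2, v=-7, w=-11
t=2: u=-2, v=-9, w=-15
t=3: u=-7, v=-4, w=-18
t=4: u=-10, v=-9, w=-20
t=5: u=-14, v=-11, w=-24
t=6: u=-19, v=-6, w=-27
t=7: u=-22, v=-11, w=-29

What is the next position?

The moves between consecutive positions are (-3,-5,-2), (-4,-2,-4), (-5,+5,-3), (-3,-5,-2), (-4,-2,-4), (-5,+5,-3), (-3,-5,-2); they repeat the 3-cycle [(-3,-5,-2), (-4,-2,-4), (-5,+5,-3)].
step 8: apply (-4,-2,-4) → u=-26, v=-13, w=-33

u=-26, v=-13, w=-33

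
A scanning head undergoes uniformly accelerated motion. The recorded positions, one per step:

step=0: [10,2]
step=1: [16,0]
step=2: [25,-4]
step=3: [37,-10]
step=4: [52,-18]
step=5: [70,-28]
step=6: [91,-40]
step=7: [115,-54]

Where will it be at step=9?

[172,-88]

Taking differences between consecutive positions: [+6,-2], [+9,-4], [+12,-6], [+15,-8], [+18,-10], [+21,-12], [+24,-14]. These grow by [+3,-2] each step.
step 8: [115,-54] + [+27,-16] → [142,-70]
step 9: [142,-70] + [+30,-18] → [172,-88]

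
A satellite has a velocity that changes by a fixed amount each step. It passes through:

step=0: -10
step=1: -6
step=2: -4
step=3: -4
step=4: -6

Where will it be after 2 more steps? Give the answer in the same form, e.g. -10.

-16

First differences are +4, +2, +0, -2; their common second difference is -2 (constant acceleration).
step 5: -6 − 4 → -10
step 6: -10 − 6 → -16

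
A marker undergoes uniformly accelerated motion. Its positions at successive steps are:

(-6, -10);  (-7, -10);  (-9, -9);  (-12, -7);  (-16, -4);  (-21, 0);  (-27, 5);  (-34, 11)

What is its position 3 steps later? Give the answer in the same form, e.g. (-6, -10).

(-61, 35)

Taking differences between consecutive positions: (-1, +0), (-2, +1), (-3, +2), (-4, +3), (-5, +4), (-6, +5), (-7, +6). These grow by (-1, +1) each step.
step 8: (-34, 11) + (-8, +7) → (-42, 18)
step 9: (-42, 18) + (-9, +8) → (-51, 26)
step 10: (-51, 26) + (-10, +9) → (-61, 35)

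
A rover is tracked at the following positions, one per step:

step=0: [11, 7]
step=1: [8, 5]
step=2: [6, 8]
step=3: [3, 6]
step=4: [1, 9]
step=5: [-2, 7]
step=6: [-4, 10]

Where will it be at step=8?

[-9, 11]

Step-to-step displacements: [-3, -2], [-2, +3], [-3, -2], [-2, +3], [-3, -2], [-2, +3] — a repeating cycle of length 2.
step 7: apply [-3, -2] → [-7, 8]
step 8: apply [-2, +3] → [-9, 11]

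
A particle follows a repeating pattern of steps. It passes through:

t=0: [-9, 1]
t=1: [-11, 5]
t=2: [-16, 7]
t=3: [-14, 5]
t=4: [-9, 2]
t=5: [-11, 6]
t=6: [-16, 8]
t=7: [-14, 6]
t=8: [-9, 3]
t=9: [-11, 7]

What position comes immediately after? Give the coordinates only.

[-16, 9]

The moves between consecutive positions are [-2, +4], [-5, +2], [+2, -2], [+5, -3], [-2, +4], [-5, +2], [+2, -2], [+5, -3], [-2, +4]; they repeat the 4-cycle [[-2, +4], [-5, +2], [+2, -2], [+5, -3]].
step 10: apply [-5, +2] → [-16, 9]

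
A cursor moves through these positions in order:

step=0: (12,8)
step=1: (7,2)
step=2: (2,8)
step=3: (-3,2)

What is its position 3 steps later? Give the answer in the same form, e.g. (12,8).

The first coordinate changes by -5 each step, so at step 6 it is 12 + 6·(-5) = -18.
The second coordinate repeats the cycle [8, 2] with period 2; step 6 mod 2 = 0, giving 8.

(-18,8)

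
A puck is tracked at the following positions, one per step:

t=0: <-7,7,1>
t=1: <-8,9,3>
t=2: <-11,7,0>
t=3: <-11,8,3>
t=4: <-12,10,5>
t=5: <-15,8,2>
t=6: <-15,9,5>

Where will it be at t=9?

Step-to-step displacements: <-1,+2,+2>, <-3,-2,-3>, <+0,+1,+3>, <-1,+2,+2>, <-3,-2,-3>, <+0,+1,+3> — a repeating cycle of length 3.
step 7: apply <-1,+2,+2> → <-16,11,7>
step 8: apply <-3,-2,-3> → <-19,9,4>
step 9: apply <+0,+1,+3> → <-19,10,7>

<-19,10,7>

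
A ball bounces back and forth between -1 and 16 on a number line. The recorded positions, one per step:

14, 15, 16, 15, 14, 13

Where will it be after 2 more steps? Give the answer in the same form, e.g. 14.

The value travels 1 per step and bounces off the walls at -1 and 16.
  step 6: 13 → 12
  step 7: 12 → 11

11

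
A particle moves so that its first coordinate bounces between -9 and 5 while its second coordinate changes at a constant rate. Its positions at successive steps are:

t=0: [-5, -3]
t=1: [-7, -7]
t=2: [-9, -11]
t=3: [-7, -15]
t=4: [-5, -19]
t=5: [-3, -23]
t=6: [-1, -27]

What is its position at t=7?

[1, -31]

The first coordinate reflects between -9 and 5, moving 2 per step.
  step 7: -1 → 1
The second coordinate changes by -4 each step: at step 7 it is -31.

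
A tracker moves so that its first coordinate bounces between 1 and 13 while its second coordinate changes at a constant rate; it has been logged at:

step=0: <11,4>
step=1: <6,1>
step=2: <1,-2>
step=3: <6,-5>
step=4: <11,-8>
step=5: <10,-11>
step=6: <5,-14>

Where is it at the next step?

<2,-17>

The first coordinate reflects between 1 and 13, moving 5 per step.
  step 7: 5 → 2
The second coordinate changes by -3 each step: at step 7 it is -17.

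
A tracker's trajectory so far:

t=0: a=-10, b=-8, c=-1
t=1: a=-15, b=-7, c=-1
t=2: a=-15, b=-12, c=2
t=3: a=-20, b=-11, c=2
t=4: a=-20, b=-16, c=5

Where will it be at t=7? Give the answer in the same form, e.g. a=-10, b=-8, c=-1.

Differencing gives (-5,+1,+0), (+0,-5,+3), (-5,+1,+0), (+0,-5,+3). This is the pattern (-5,+1,+0), (+0,-5,+3) repeated.
step 5: apply (-5,+1,+0) → a=-25, b=-15, c=5
step 6: apply (+0,-5,+3) → a=-25, b=-20, c=8
step 7: apply (-5,+1,+0) → a=-30, b=-19, c=8

a=-30, b=-19, c=8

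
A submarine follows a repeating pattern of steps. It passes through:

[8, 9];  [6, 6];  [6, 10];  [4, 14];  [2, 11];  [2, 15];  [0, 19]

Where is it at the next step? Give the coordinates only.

[-2, 16]

Differencing gives [-2, -3], [+0, +4], [-2, +4], [-2, -3], [+0, +4], [-2, +4]. This is the pattern [-2, -3], [+0, +4], [-2, +4] repeated.
step 7: apply [-2, -3] → [-2, 16]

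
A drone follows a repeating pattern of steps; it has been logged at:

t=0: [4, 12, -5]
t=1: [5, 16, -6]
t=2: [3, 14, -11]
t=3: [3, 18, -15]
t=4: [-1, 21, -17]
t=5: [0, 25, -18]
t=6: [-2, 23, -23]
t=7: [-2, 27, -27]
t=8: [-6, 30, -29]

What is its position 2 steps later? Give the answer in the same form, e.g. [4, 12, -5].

[-7, 32, -35]

The moves between consecutive positions are [+1, +4, -1], [-2, -2, -5], [+0, +4, -4], [-4, +3, -2], [+1, +4, -1], [-2, -2, -5], [+0, +4, -4], [-4, +3, -2]; they repeat the 4-cycle [[+1, +4, -1], [-2, -2, -5], [+0, +4, -4], [-4, +3, -2]].
step 9: apply [+1, +4, -1] → [-5, 34, -30]
step 10: apply [-2, -2, -5] → [-7, 32, -35]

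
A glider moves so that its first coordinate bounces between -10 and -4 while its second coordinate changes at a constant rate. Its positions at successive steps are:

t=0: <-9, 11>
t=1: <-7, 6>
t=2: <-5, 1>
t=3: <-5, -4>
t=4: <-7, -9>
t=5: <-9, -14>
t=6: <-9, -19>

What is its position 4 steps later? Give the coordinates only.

<-7, -39>

The first coordinate travels 2 per step and bounces off the walls at -10 and -4.
  step 7: -9 → -7
  step 8: -7 → -5
  step 9: -5 → -5
  step 10: -5 → -7
The second coordinate changes by -5 each step: at step 10 it is -39.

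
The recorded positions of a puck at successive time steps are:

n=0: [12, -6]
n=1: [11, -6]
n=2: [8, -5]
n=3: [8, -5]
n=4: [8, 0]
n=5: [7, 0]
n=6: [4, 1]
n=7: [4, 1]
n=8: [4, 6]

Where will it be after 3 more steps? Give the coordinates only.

Differencing gives [-1, +0], [-3, +1], [+0, +0], [+0, +5], [-1, +0], [-3, +1], [+0, +0], [+0, +5]. This is the pattern [-1, +0], [-3, +1], [+0, +0], [+0, +5] repeated.
step 9: apply [-1, +0] → [3, 6]
step 10: apply [-3, +1] → [0, 7]
step 11: apply [+0, +0] → [0, 7]

[0, 7]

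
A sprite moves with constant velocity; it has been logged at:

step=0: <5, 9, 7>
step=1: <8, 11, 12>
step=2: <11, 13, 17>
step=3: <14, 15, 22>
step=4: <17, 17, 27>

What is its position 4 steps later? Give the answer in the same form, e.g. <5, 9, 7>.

<29, 25, 47>

The position changes by <+3, +2, +5> every step.
step 5: <17, 17, 27> + <+3, +2, +5> → <20, 19, 32>
step 6: <20, 19, 32> + <+3, +2, +5> → <23, 21, 37>
step 7: <23, 21, 37> + <+3, +2, +5> → <26, 23, 42>
step 8: <26, 23, 42> + <+3, +2, +5> → <29, 25, 47>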